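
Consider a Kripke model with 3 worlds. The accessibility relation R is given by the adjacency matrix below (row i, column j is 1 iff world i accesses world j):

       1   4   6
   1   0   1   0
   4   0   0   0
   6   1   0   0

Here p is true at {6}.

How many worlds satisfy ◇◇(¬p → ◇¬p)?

0

1: successors {4}; ◇(¬p → ◇¬p) there: 4:F. ✗
4: no successors, so ◇◇(¬p → ◇¬p) fails. ✗
6: successors {1}; ◇(¬p → ◇¬p) there: 1:F. ✗
Satisfying worlds: ∅.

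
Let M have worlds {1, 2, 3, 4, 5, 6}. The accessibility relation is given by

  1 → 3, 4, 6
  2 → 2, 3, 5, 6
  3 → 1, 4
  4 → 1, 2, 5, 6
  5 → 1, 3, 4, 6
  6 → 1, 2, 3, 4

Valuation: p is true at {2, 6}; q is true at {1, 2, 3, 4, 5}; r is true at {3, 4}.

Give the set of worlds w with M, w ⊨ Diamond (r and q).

{1, 2, 3, 5, 6}

1: successors {3, 4, 6}; r and q there: 3:T, 4:T, 6:F. ✓
2: successors {2, 3, 5, 6}; r and q there: 2:F, 3:T, 5:F, 6:F. ✓
3: successors {1, 4}; r and q there: 1:F, 4:T. ✓
4: successors {1, 2, 5, 6}; r and q there: 1:F, 2:F, 5:F, 6:F. ✗
5: successors {1, 3, 4, 6}; r and q there: 1:F, 3:T, 4:T, 6:F. ✓
6: successors {1, 2, 3, 4}; r and q there: 1:F, 2:F, 3:T, 4:T. ✓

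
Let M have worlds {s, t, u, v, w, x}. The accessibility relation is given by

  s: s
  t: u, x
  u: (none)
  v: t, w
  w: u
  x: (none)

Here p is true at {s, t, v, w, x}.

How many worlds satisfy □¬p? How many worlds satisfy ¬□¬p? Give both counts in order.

3 and 3

For □¬p:
s: successors {s}; ¬p there: s:F. ✗
t: successors {u, x}; ¬p there: u:T, x:F. ✗
u: no successors, so □¬p holds vacuously. ✓
v: successors {t, w}; ¬p there: t:F, w:F. ✗
w: successors {u}; ¬p there: u:T. ✓
x: no successors, so □¬p holds vacuously. ✓
— 3 worlds.
For ¬□¬p:
s: □¬p is F. ✓
t: □¬p is F. ✓
u: □¬p is T. ✗
v: □¬p is F. ✓
w: □¬p is T. ✗
x: □¬p is T. ✗
— 3 worlds.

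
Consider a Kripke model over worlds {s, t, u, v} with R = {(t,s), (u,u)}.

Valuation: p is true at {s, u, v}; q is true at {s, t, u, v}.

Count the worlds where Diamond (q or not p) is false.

2

s: no successors, so Diamond (q or not p) fails. ✗
t: successors {s}; q or not p there: s:T. ✓
u: successors {u}; q or not p there: u:T. ✓
v: no successors, so Diamond (q or not p) fails. ✗
Satisfying worlds: {t, u}.
So Diamond (q or not p) fails at the other 2 worlds.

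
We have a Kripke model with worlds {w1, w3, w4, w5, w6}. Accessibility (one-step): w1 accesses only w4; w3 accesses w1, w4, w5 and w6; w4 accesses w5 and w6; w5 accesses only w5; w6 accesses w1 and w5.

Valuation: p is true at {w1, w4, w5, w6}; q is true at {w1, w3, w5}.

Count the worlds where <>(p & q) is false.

w1: successors {w4}; p & q there: w4:F. ✗
w3: successors {w1, w4, w5, w6}; p & q there: w1:T, w4:F, w5:T, w6:F. ✓
w4: successors {w5, w6}; p & q there: w5:T, w6:F. ✓
w5: successors {w5}; p & q there: w5:T. ✓
w6: successors {w1, w5}; p & q there: w1:T, w5:T. ✓
Satisfying worlds: {w3, w4, w5, w6}.
So <>(p & q) fails at the other 1 world.

1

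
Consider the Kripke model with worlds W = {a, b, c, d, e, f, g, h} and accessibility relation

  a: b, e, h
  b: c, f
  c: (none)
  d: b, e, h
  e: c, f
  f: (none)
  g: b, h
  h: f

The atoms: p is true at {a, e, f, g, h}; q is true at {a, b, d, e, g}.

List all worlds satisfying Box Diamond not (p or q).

{c, f}

a: successors {b, e, h}; Diamond not (p or q) there: b:T, e:T, h:F. ✗
b: successors {c, f}; Diamond not (p or q) there: c:F, f:F. ✗
c: no successors, so Box Diamond not (p or q) holds vacuously. ✓
d: successors {b, e, h}; Diamond not (p or q) there: b:T, e:T, h:F. ✗
e: successors {c, f}; Diamond not (p or q) there: c:F, f:F. ✗
f: no successors, so Box Diamond not (p or q) holds vacuously. ✓
g: successors {b, h}; Diamond not (p or q) there: b:T, h:F. ✗
h: successors {f}; Diamond not (p or q) there: f:F. ✗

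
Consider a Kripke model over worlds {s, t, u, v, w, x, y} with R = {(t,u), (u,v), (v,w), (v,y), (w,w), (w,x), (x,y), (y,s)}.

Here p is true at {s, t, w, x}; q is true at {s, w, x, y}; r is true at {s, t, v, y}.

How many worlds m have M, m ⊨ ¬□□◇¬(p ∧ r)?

s: □□◇¬(p ∧ r) is T. ✗
t: □□◇¬(p ∧ r) is T. ✗
u: □□◇¬(p ∧ r) is F. ✓
v: □□◇¬(p ∧ r) is F. ✓
w: □□◇¬(p ∧ r) is F. ✓
x: □□◇¬(p ∧ r) is F. ✓
y: □□◇¬(p ∧ r) is T. ✗
Satisfying worlds: {u, v, w, x}.

4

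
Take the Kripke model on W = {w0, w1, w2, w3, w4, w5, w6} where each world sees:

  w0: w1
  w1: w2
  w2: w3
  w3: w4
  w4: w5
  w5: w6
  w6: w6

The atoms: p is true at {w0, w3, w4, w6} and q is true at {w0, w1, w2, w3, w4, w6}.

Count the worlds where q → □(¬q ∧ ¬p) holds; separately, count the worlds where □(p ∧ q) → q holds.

For q → □(¬q ∧ ¬p):
w0: q is T, □(¬q ∧ ¬p) is F. ✗
w1: q is T, □(¬q ∧ ¬p) is F. ✗
w2: q is T, □(¬q ∧ ¬p) is F. ✗
w3: q is T, □(¬q ∧ ¬p) is F. ✗
w4: q is T, □(¬q ∧ ¬p) is T. ✓
w5: q is F, □(¬q ∧ ¬p) is F. ✓
w6: q is T, □(¬q ∧ ¬p) is F. ✗
— 2 worlds.
For □(p ∧ q) → q:
w0: □(p ∧ q) is F, q is T. ✓
w1: □(p ∧ q) is F, q is T. ✓
w2: □(p ∧ q) is T, q is T. ✓
w3: □(p ∧ q) is T, q is T. ✓
w4: □(p ∧ q) is F, q is T. ✓
w5: □(p ∧ q) is T, q is F. ✗
w6: □(p ∧ q) is T, q is T. ✓
— 6 worlds.

2 and 6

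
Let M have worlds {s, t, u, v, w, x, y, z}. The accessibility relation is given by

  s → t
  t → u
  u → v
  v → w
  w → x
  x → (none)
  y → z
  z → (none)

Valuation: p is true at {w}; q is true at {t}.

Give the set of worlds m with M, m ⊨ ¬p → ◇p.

s: ¬p is T, ◇p is F. ✗
t: ¬p is T, ◇p is F. ✗
u: ¬p is T, ◇p is F. ✗
v: ¬p is T, ◇p is T. ✓
w: ¬p is F, ◇p is F. ✓
x: ¬p is T, ◇p is F. ✗
y: ¬p is T, ◇p is F. ✗
z: ¬p is T, ◇p is F. ✗

{v, w}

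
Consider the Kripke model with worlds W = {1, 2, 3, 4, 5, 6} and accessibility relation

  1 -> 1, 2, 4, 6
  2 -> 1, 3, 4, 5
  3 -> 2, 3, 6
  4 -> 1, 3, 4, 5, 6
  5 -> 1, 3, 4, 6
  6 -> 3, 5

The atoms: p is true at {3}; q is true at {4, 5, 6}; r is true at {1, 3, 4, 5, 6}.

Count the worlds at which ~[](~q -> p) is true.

5

1: [](~q -> p) is F. ✓
2: [](~q -> p) is F. ✓
3: [](~q -> p) is F. ✓
4: [](~q -> p) is F. ✓
5: [](~q -> p) is F. ✓
6: [](~q -> p) is T. ✗
Satisfying worlds: {1, 2, 3, 4, 5}.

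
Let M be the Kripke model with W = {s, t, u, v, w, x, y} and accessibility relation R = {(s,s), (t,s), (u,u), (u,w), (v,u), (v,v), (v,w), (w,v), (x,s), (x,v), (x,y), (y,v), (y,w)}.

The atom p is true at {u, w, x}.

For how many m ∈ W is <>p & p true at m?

s: <>p is F, p is F. ✗
t: <>p is F, p is F. ✗
u: <>p is T, p is T. ✓
v: <>p is T, p is F. ✗
w: <>p is F, p is T. ✗
x: <>p is F, p is T. ✗
y: <>p is T, p is F. ✗
Satisfying worlds: {u}.

1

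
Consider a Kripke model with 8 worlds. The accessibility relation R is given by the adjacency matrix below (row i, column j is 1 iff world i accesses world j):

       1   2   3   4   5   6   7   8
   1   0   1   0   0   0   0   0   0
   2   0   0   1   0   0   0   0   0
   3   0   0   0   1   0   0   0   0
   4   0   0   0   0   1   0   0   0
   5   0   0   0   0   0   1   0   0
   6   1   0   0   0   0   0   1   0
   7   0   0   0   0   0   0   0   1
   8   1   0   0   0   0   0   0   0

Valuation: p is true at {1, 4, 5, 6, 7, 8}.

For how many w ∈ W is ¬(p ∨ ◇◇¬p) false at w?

1: p ∨ ◇◇¬p is T. ✗
2: p ∨ ◇◇¬p is F. ✓
3: p ∨ ◇◇¬p is F. ✓
4: p ∨ ◇◇¬p is T. ✗
5: p ∨ ◇◇¬p is T. ✗
6: p ∨ ◇◇¬p is T. ✗
7: p ∨ ◇◇¬p is T. ✗
8: p ∨ ◇◇¬p is T. ✗
Satisfying worlds: {2, 3}.
So ¬(p ∨ ◇◇¬p) fails at the other 6 worlds.

6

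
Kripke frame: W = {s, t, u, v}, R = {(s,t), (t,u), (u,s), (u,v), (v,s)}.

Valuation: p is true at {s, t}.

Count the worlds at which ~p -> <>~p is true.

s: ~p is F, <>~p is F. ✓
t: ~p is F, <>~p is T. ✓
u: ~p is T, <>~p is T. ✓
v: ~p is T, <>~p is F. ✗
Satisfying worlds: {s, t, u}.

3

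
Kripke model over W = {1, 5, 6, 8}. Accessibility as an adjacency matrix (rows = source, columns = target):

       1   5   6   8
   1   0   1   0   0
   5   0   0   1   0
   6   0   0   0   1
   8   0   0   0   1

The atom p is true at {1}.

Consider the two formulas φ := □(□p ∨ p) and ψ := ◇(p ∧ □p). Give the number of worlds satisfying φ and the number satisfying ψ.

0 and 0

For □(□p ∨ p):
1: successors {5}; □p ∨ p there: 5:F. ✗
5: successors {6}; □p ∨ p there: 6:F. ✗
6: successors {8}; □p ∨ p there: 8:F. ✗
8: successors {8}; □p ∨ p there: 8:F. ✗
— 0 worlds.
For ◇(p ∧ □p):
1: successors {5}; p ∧ □p there: 5:F. ✗
5: successors {6}; p ∧ □p there: 6:F. ✗
6: successors {8}; p ∧ □p there: 8:F. ✗
8: successors {8}; p ∧ □p there: 8:F. ✗
— 0 worlds.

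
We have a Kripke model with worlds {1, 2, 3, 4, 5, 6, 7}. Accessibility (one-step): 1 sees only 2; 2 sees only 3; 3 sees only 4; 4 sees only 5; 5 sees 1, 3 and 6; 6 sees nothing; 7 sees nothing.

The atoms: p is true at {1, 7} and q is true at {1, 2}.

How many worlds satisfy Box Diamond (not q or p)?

1: successors {2}; Diamond (not q or p) there: 2:T. ✓
2: successors {3}; Diamond (not q or p) there: 3:T. ✓
3: successors {4}; Diamond (not q or p) there: 4:T. ✓
4: successors {5}; Diamond (not q or p) there: 5:T. ✓
5: successors {1, 3, 6}; Diamond (not q or p) there: 1:F, 3:T, 6:F. ✗
6: no successors, so Box Diamond (not q or p) holds vacuously. ✓
7: no successors, so Box Diamond (not q or p) holds vacuously. ✓
Satisfying worlds: {1, 2, 3, 4, 6, 7}.

6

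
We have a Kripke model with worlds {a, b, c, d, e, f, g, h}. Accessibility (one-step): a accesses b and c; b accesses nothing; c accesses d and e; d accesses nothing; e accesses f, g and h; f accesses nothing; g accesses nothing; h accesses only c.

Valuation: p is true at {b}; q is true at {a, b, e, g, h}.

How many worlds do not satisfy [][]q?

4

a: successors {b, c}; []q there: b:T, c:F. ✗
b: no successors, so [][]q holds vacuously. ✓
c: successors {d, e}; []q there: d:T, e:F. ✗
d: no successors, so [][]q holds vacuously. ✓
e: successors {f, g, h}; []q there: f:T, g:T, h:F. ✗
f: no successors, so [][]q holds vacuously. ✓
g: no successors, so [][]q holds vacuously. ✓
h: successors {c}; []q there: c:F. ✗
Satisfying worlds: {b, d, f, g}.
So [][]q fails at the other 4 worlds.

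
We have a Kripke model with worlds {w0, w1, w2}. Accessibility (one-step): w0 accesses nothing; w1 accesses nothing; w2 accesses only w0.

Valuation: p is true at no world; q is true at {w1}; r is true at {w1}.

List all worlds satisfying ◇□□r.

{w2}

w0: no successors, so ◇□□r fails. ✗
w1: no successors, so ◇□□r fails. ✗
w2: successors {w0}; □□r there: w0:T. ✓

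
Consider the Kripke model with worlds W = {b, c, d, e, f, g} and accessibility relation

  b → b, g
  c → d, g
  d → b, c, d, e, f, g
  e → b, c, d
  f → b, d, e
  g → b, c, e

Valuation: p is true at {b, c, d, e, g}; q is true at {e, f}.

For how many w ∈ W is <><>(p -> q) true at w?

5

b: successors {b, g}; <>(p -> q) there: b:F, g:T. ✓
c: successors {d, g}; <>(p -> q) there: d:T, g:T. ✓
d: successors {b, c, d, e, f, g}; <>(p -> q) there: b:F, c:F, d:T, e:F, f:T, g:T. ✓
e: successors {b, c, d}; <>(p -> q) there: b:F, c:F, d:T. ✓
f: successors {b, d, e}; <>(p -> q) there: b:F, d:T, e:F. ✓
g: successors {b, c, e}; <>(p -> q) there: b:F, c:F, e:F. ✗
Satisfying worlds: {b, c, d, e, f}.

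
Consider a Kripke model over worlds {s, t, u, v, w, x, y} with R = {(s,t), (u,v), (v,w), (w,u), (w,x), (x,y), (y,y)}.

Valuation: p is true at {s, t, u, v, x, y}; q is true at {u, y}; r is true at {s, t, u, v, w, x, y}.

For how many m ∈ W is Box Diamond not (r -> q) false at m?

s: successors {t}; Diamond not (r -> q) there: t:F. ✗
t: no successors, so Box Diamond not (r -> q) holds vacuously. ✓
u: successors {v}; Diamond not (r -> q) there: v:T. ✓
v: successors {w}; Diamond not (r -> q) there: w:T. ✓
w: successors {u, x}; Diamond not (r -> q) there: u:T, x:F. ✗
x: successors {y}; Diamond not (r -> q) there: y:F. ✗
y: successors {y}; Diamond not (r -> q) there: y:F. ✗
Satisfying worlds: {t, u, v}.
So Box Diamond not (r -> q) fails at the other 4 worlds.

4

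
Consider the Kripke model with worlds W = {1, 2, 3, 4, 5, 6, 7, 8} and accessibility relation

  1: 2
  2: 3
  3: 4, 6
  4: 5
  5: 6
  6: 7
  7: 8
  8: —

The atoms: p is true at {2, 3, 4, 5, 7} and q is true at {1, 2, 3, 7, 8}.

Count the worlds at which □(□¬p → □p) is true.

6

1: successors {2}; □¬p → □p there: 2:T. ✓
2: successors {3}; □¬p → □p there: 3:T. ✓
3: successors {4, 6}; □¬p → □p there: 4:T, 6:T. ✓
4: successors {5}; □¬p → □p there: 5:F. ✗
5: successors {6}; □¬p → □p there: 6:T. ✓
6: successors {7}; □¬p → □p there: 7:F. ✗
7: successors {8}; □¬p → □p there: 8:T. ✓
8: no successors, so □(□¬p → □p) holds vacuously. ✓
Satisfying worlds: {1, 2, 3, 5, 7, 8}.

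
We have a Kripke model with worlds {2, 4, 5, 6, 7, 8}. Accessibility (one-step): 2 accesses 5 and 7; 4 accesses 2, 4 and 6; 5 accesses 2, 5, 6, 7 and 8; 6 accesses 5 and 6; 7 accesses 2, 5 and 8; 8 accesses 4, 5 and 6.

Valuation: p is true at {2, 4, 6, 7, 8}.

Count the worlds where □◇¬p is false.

2

2: successors {5, 7}; ◇¬p there: 5:T, 7:T. ✓
4: successors {2, 4, 6}; ◇¬p there: 2:T, 4:F, 6:T. ✗
5: successors {2, 5, 6, 7, 8}; ◇¬p there: 2:T, 5:T, 6:T, 7:T, 8:T. ✓
6: successors {5, 6}; ◇¬p there: 5:T, 6:T. ✓
7: successors {2, 5, 8}; ◇¬p there: 2:T, 5:T, 8:T. ✓
8: successors {4, 5, 6}; ◇¬p there: 4:F, 5:T, 6:T. ✗
Satisfying worlds: {2, 5, 6, 7}.
So □◇¬p fails at the other 2 worlds.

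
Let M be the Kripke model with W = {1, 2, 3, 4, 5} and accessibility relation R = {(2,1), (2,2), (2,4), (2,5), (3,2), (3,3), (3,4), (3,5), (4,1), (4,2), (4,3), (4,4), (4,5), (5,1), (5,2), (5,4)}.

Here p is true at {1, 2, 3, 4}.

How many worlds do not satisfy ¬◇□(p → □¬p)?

3

1: ◇□(p → □¬p) is F. ✓
2: ◇□(p → □¬p) is T. ✗
3: ◇□(p → □¬p) is F. ✓
4: ◇□(p → □¬p) is T. ✗
5: ◇□(p → □¬p) is T. ✗
Satisfying worlds: {1, 3}.
So ¬◇□(p → □¬p) fails at the other 3 worlds.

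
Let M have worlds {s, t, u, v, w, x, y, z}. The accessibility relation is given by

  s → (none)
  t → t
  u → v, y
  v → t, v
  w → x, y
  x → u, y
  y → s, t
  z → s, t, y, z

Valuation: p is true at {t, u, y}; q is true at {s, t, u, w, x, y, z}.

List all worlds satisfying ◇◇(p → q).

s: no successors, so ◇◇(p → q) fails. ✗
t: successors {t}; ◇(p → q) there: t:T. ✓
u: successors {v, y}; ◇(p → q) there: v:T, y:T. ✓
v: successors {t, v}; ◇(p → q) there: t:T, v:T. ✓
w: successors {x, y}; ◇(p → q) there: x:T, y:T. ✓
x: successors {u, y}; ◇(p → q) there: u:T, y:T. ✓
y: successors {s, t}; ◇(p → q) there: s:F, t:T. ✓
z: successors {s, t, y, z}; ◇(p → q) there: s:F, t:T, y:T, z:T. ✓

{t, u, v, w, x, y, z}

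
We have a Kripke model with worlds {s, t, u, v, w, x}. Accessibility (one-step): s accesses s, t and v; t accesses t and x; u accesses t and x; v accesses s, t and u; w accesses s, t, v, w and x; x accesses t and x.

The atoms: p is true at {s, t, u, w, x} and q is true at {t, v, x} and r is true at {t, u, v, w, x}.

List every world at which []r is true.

s: successors {s, t, v}; r there: s:F, t:T, v:T. ✗
t: successors {t, x}; r there: t:T, x:T. ✓
u: successors {t, x}; r there: t:T, x:T. ✓
v: successors {s, t, u}; r there: s:F, t:T, u:T. ✗
w: successors {s, t, v, w, x}; r there: s:F, t:T, v:T, w:T, x:T. ✗
x: successors {t, x}; r there: t:T, x:T. ✓

{t, u, x}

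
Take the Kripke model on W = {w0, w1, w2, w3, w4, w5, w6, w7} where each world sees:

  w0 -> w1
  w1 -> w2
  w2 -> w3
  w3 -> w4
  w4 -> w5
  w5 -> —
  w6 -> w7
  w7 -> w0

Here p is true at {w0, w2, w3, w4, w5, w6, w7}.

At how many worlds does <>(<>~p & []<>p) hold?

1

w0: successors {w1}; <>~p & []<>p there: w1:F. ✗
w1: successors {w2}; <>~p & []<>p there: w2:F. ✗
w2: successors {w3}; <>~p & []<>p there: w3:F. ✗
w3: successors {w4}; <>~p & []<>p there: w4:F. ✗
w4: successors {w5}; <>~p & []<>p there: w5:F. ✗
w5: no successors, so <>(<>~p & []<>p) fails. ✗
w6: successors {w7}; <>~p & []<>p there: w7:F. ✗
w7: successors {w0}; <>~p & []<>p there: w0:T. ✓
Satisfying worlds: {w7}.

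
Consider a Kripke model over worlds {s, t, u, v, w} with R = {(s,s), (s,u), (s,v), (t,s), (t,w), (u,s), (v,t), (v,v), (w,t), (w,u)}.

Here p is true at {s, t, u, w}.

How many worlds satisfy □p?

s: successors {s, u, v}; p there: s:T, u:T, v:F. ✗
t: successors {s, w}; p there: s:T, w:T. ✓
u: successors {s}; p there: s:T. ✓
v: successors {t, v}; p there: t:T, v:F. ✗
w: successors {t, u}; p there: t:T, u:T. ✓
Satisfying worlds: {t, u, w}.

3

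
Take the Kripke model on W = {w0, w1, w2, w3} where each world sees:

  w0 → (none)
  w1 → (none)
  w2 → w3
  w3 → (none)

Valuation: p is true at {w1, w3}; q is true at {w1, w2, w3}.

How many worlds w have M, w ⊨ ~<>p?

w0: <>p is F. ✓
w1: <>p is F. ✓
w2: <>p is T. ✗
w3: <>p is F. ✓
Satisfying worlds: {w0, w1, w3}.

3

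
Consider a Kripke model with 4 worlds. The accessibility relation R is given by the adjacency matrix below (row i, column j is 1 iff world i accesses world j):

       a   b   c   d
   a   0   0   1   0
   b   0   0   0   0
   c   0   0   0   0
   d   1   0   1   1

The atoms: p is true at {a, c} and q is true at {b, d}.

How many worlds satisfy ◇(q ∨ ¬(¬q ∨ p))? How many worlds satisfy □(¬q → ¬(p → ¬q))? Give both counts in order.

1 and 2

For ◇(q ∨ ¬(¬q ∨ p)):
a: successors {c}; q ∨ ¬(¬q ∨ p) there: c:F. ✗
b: no successors, so ◇(q ∨ ¬(¬q ∨ p)) fails. ✗
c: no successors, so ◇(q ∨ ¬(¬q ∨ p)) fails. ✗
d: successors {a, c, d}; q ∨ ¬(¬q ∨ p) there: a:F, c:F, d:T. ✓
— 1 world.
For □(¬q → ¬(p → ¬q)):
a: successors {c}; ¬q → ¬(p → ¬q) there: c:F. ✗
b: no successors, so □(¬q → ¬(p → ¬q)) holds vacuously. ✓
c: no successors, so □(¬q → ¬(p → ¬q)) holds vacuously. ✓
d: successors {a, c, d}; ¬q → ¬(p → ¬q) there: a:F, c:F, d:T. ✗
— 2 worlds.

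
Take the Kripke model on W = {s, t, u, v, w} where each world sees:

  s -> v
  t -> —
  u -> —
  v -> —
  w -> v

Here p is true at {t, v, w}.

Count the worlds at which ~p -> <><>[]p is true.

3

s: ~p is T, <><>[]p is F. ✗
t: ~p is F, <><>[]p is F. ✓
u: ~p is T, <><>[]p is F. ✗
v: ~p is F, <><>[]p is F. ✓
w: ~p is F, <><>[]p is F. ✓
Satisfying worlds: {t, v, w}.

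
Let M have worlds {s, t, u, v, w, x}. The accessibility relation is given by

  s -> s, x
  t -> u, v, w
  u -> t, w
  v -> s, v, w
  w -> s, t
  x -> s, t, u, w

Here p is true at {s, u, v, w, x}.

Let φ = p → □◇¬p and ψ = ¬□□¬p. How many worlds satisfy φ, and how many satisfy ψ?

For p → □◇¬p:
s: p is T, □◇¬p is F. ✗
t: p is F, □◇¬p is F. ✓
u: p is T, □◇¬p is F. ✗
v: p is T, □◇¬p is F. ✗
w: p is T, □◇¬p is F. ✗
x: p is T, □◇¬p is F. ✗
— 1 world.
For ¬□□¬p:
s: □□¬p is F. ✓
t: □□¬p is F. ✓
u: □□¬p is F. ✓
v: □□¬p is F. ✓
w: □□¬p is F. ✓
x: □□¬p is F. ✓
— 6 worlds.

1 and 6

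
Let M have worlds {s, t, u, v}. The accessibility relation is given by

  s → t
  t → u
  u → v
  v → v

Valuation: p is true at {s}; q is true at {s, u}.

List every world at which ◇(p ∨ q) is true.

s: successors {t}; p ∨ q there: t:F. ✗
t: successors {u}; p ∨ q there: u:T. ✓
u: successors {v}; p ∨ q there: v:F. ✗
v: successors {v}; p ∨ q there: v:F. ✗

{t}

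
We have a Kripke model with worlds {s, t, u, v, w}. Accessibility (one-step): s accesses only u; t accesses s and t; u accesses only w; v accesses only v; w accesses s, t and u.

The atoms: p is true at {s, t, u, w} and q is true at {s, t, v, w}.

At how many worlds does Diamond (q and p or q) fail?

s: successors {u}; q and p or q there: u:F. ✗
t: successors {s, t}; q and p or q there: s:T, t:T. ✓
u: successors {w}; q and p or q there: w:T. ✓
v: successors {v}; q and p or q there: v:T. ✓
w: successors {s, t, u}; q and p or q there: s:T, t:T, u:F. ✓
Satisfying worlds: {t, u, v, w}.
So Diamond (q and p or q) fails at the other 1 world.

1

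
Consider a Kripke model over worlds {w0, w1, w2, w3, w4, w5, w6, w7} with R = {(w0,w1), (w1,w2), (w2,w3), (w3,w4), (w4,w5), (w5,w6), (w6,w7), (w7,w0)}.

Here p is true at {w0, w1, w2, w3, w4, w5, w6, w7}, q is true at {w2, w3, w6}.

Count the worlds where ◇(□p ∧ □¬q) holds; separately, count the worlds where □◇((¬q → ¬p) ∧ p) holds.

For ◇(□p ∧ □¬q):
w0: successors {w1}; □p ∧ □¬q there: w1:F. ✗
w1: successors {w2}; □p ∧ □¬q there: w2:F. ✗
w2: successors {w3}; □p ∧ □¬q there: w3:T. ✓
w3: successors {w4}; □p ∧ □¬q there: w4:T. ✓
w4: successors {w5}; □p ∧ □¬q there: w5:F. ✗
w5: successors {w6}; □p ∧ □¬q there: w6:T. ✓
w6: successors {w7}; □p ∧ □¬q there: w7:T. ✓
w7: successors {w0}; □p ∧ □¬q there: w0:T. ✓
— 5 worlds.
For □◇((¬q → ¬p) ∧ p):
w0: successors {w1}; ◇((¬q → ¬p) ∧ p) there: w1:T. ✓
w1: successors {w2}; ◇((¬q → ¬p) ∧ p) there: w2:T. ✓
w2: successors {w3}; ◇((¬q → ¬p) ∧ p) there: w3:F. ✗
w3: successors {w4}; ◇((¬q → ¬p) ∧ p) there: w4:F. ✗
w4: successors {w5}; ◇((¬q → ¬p) ∧ p) there: w5:T. ✓
w5: successors {w6}; ◇((¬q → ¬p) ∧ p) there: w6:F. ✗
w6: successors {w7}; ◇((¬q → ¬p) ∧ p) there: w7:F. ✗
w7: successors {w0}; ◇((¬q → ¬p) ∧ p) there: w0:F. ✗
— 3 worlds.

5 and 3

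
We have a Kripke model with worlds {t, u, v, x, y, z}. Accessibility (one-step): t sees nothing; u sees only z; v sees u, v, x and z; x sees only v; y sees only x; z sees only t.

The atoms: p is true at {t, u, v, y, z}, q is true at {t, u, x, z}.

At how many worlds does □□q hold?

t: no successors, so □□q holds vacuously. ✓
u: successors {z}; □q there: z:T. ✓
v: successors {u, v, x, z}; □q there: u:T, v:F, x:F, z:T. ✗
x: successors {v}; □q there: v:F. ✗
y: successors {x}; □q there: x:F. ✗
z: successors {t}; □q there: t:T. ✓
Satisfying worlds: {t, u, z}.

3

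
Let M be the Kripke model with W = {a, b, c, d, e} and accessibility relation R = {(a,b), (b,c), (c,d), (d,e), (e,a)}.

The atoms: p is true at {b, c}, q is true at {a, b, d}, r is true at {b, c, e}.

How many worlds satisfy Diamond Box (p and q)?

a: successors {b}; Box (p and q) there: b:F. ✗
b: successors {c}; Box (p and q) there: c:F. ✗
c: successors {d}; Box (p and q) there: d:F. ✗
d: successors {e}; Box (p and q) there: e:F. ✗
e: successors {a}; Box (p and q) there: a:T. ✓
Satisfying worlds: {e}.

1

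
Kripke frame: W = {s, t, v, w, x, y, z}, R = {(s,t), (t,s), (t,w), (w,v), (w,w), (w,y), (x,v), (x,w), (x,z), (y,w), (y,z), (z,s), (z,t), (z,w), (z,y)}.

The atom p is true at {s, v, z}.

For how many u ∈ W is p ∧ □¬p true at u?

s: p is T, □¬p is T. ✓
t: p is F, □¬p is F. ✗
v: p is T, □¬p is T. ✓
w: p is F, □¬p is F. ✗
x: p is F, □¬p is F. ✗
y: p is F, □¬p is F. ✗
z: p is T, □¬p is F. ✗
Satisfying worlds: {s, v}.

2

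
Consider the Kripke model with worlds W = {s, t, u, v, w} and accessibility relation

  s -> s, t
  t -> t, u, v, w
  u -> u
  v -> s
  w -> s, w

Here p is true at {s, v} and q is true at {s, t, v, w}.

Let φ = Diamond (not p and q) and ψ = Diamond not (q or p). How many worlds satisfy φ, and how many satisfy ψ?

For Diamond (not p and q):
s: successors {s, t}; not p and q there: s:F, t:T. ✓
t: successors {t, u, v, w}; not p and q there: t:T, u:F, v:F, w:T. ✓
u: successors {u}; not p and q there: u:F. ✗
v: successors {s}; not p and q there: s:F. ✗
w: successors {s, w}; not p and q there: s:F, w:T. ✓
— 3 worlds.
For Diamond not (q or p):
s: successors {s, t}; not (q or p) there: s:F, t:F. ✗
t: successors {t, u, v, w}; not (q or p) there: t:F, u:T, v:F, w:F. ✓
u: successors {u}; not (q or p) there: u:T. ✓
v: successors {s}; not (q or p) there: s:F. ✗
w: successors {s, w}; not (q or p) there: s:F, w:F. ✗
— 2 worlds.

3 and 2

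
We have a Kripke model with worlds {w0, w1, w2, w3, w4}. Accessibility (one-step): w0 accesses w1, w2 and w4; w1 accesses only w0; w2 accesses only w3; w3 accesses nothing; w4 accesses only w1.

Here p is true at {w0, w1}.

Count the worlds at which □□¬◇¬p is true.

w0: successors {w1, w2, w4}; □¬◇¬p there: w1:F, w2:T, w4:T. ✗
w1: successors {w0}; □¬◇¬p there: w0:F. ✗
w2: successors {w3}; □¬◇¬p there: w3:T. ✓
w3: no successors, so □□¬◇¬p holds vacuously. ✓
w4: successors {w1}; □¬◇¬p there: w1:F. ✗
Satisfying worlds: {w2, w3}.

2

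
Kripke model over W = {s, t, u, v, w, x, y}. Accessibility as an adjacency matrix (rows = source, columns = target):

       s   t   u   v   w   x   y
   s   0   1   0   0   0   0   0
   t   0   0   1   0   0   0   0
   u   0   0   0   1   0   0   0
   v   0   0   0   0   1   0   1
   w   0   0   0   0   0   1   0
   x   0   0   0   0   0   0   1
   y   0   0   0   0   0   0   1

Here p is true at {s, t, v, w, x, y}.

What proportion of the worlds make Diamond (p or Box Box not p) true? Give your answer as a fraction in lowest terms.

s: successors {t}; p or Box Box not p there: t:T. ✓
t: successors {u}; p or Box Box not p there: u:F. ✗
u: successors {v}; p or Box Box not p there: v:T. ✓
v: successors {w, y}; p or Box Box not p there: w:T, y:T. ✓
w: successors {x}; p or Box Box not p there: x:T. ✓
x: successors {y}; p or Box Box not p there: y:T. ✓
y: successors {y}; p or Box Box not p there: y:T. ✓
That's 6 of 7 worlds, so 6/7.

6/7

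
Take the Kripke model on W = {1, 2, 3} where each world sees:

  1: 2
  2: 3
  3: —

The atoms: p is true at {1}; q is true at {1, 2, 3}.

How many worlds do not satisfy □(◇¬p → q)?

1: successors {2}; ◇¬p → q there: 2:T. ✓
2: successors {3}; ◇¬p → q there: 3:T. ✓
3: no successors, so □(◇¬p → q) holds vacuously. ✓
Satisfying worlds: {1, 2, 3}.
So □(◇¬p → q) fails at the other 0 worlds.

0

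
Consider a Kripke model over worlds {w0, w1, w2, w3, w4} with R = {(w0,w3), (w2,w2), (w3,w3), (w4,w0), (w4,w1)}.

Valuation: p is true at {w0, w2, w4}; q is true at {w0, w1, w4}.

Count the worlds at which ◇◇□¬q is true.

4

w0: successors {w3}; ◇□¬q there: w3:T. ✓
w1: no successors, so ◇◇□¬q fails. ✗
w2: successors {w2}; ◇□¬q there: w2:T. ✓
w3: successors {w3}; ◇□¬q there: w3:T. ✓
w4: successors {w0, w1}; ◇□¬q there: w0:T, w1:F. ✓
Satisfying worlds: {w0, w2, w3, w4}.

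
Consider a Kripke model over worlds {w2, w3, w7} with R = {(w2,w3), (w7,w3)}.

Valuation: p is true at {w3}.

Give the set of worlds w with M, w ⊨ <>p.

w2: successors {w3}; p there: w3:T. ✓
w3: no successors, so <>p fails. ✗
w7: successors {w3}; p there: w3:T. ✓

{w2, w7}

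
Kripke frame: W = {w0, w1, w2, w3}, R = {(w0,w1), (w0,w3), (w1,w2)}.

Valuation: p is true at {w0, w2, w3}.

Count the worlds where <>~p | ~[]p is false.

3

w0: <>~p is T, ~[]p is T. ✓
w1: <>~p is F, ~[]p is F. ✗
w2: <>~p is F, ~[]p is F. ✗
w3: <>~p is F, ~[]p is F. ✗
Satisfying worlds: {w0}.
So <>~p | ~[]p fails at the other 3 worlds.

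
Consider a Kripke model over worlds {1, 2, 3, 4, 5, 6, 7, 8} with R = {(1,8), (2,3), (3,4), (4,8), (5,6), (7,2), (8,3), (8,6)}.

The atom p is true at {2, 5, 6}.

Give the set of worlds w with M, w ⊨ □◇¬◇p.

{1, 2, 4, 6, 7}

1: successors {8}; ◇¬◇p there: 8:T. ✓
2: successors {3}; ◇¬◇p there: 3:T. ✓
3: successors {4}; ◇¬◇p there: 4:F. ✗
4: successors {8}; ◇¬◇p there: 8:T. ✓
5: successors {6}; ◇¬◇p there: 6:F. ✗
6: no successors, so □◇¬◇p holds vacuously. ✓
7: successors {2}; ◇¬◇p there: 2:T. ✓
8: successors {3, 6}; ◇¬◇p there: 3:T, 6:F. ✗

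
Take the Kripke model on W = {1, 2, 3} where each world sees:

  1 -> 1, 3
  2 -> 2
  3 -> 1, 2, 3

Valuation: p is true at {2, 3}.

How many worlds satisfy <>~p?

2

1: successors {1, 3}; ~p there: 1:T, 3:F. ✓
2: successors {2}; ~p there: 2:F. ✗
3: successors {1, 2, 3}; ~p there: 1:T, 2:F, 3:F. ✓
Satisfying worlds: {1, 3}.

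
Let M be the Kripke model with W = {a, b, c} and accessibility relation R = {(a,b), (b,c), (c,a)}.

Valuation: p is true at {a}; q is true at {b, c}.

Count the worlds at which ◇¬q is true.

1

a: successors {b}; ¬q there: b:F. ✗
b: successors {c}; ¬q there: c:F. ✗
c: successors {a}; ¬q there: a:T. ✓
Satisfying worlds: {c}.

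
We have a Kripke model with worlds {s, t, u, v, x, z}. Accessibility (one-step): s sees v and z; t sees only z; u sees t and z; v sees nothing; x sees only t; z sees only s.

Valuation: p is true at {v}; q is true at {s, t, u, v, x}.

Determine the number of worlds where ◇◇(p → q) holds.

s: successors {v, z}; ◇(p → q) there: v:F, z:T. ✓
t: successors {z}; ◇(p → q) there: z:T. ✓
u: successors {t, z}; ◇(p → q) there: t:T, z:T. ✓
v: no successors, so ◇◇(p → q) fails. ✗
x: successors {t}; ◇(p → q) there: t:T. ✓
z: successors {s}; ◇(p → q) there: s:T. ✓
Satisfying worlds: {s, t, u, x, z}.

5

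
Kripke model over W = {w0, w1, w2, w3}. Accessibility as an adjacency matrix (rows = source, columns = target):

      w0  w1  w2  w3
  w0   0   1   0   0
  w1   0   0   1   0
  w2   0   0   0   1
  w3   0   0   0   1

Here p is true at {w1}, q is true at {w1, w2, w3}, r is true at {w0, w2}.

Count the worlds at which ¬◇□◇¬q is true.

w0: ◇□◇¬q is F. ✓
w1: ◇□◇¬q is F. ✓
w2: ◇□◇¬q is F. ✓
w3: ◇□◇¬q is F. ✓
Satisfying worlds: {w0, w1, w2, w3}.

4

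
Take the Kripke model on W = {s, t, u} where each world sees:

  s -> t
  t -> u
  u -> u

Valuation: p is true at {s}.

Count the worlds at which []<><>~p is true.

3

s: successors {t}; <><>~p there: t:T. ✓
t: successors {u}; <><>~p there: u:T. ✓
u: successors {u}; <><>~p there: u:T. ✓
Satisfying worlds: {s, t, u}.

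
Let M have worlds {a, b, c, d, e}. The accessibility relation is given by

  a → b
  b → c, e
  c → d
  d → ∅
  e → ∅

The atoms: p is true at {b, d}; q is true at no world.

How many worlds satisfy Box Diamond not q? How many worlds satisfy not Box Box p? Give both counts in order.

For Box Diamond not q:
a: successors {b}; Diamond not q there: b:T. ✓
b: successors {c, e}; Diamond not q there: c:T, e:F. ✗
c: successors {d}; Diamond not q there: d:F. ✗
d: no successors, so Box Diamond not q holds vacuously. ✓
e: no successors, so Box Diamond not q holds vacuously. ✓
— 3 worlds.
For not Box Box p:
a: Box Box p is F. ✓
b: Box Box p is T. ✗
c: Box Box p is T. ✗
d: Box Box p is T. ✗
e: Box Box p is T. ✗
— 1 world.

3 and 1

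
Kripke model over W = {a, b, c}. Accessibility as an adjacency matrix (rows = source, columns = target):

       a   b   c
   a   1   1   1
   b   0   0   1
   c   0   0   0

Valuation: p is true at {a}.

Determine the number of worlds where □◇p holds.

a: successors {a, b, c}; ◇p there: a:T, b:F, c:F. ✗
b: successors {c}; ◇p there: c:F. ✗
c: no successors, so □◇p holds vacuously. ✓
Satisfying worlds: {c}.

1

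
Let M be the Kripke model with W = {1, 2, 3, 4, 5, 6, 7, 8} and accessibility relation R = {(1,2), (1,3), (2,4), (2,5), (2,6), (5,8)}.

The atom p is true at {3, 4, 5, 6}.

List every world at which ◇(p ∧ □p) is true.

1: successors {2, 3}; p ∧ □p there: 2:F, 3:T. ✓
2: successors {4, 5, 6}; p ∧ □p there: 4:T, 5:F, 6:T. ✓
3: no successors, so ◇(p ∧ □p) fails. ✗
4: no successors, so ◇(p ∧ □p) fails. ✗
5: successors {8}; p ∧ □p there: 8:F. ✗
6: no successors, so ◇(p ∧ □p) fails. ✗
7: no successors, so ◇(p ∧ □p) fails. ✗
8: no successors, so ◇(p ∧ □p) fails. ✗

{1, 2}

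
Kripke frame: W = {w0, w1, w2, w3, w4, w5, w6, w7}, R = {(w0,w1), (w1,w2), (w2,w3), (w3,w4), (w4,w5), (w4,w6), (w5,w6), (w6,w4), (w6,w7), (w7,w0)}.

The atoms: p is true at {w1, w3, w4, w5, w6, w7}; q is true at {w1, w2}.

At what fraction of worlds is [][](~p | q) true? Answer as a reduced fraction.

1/4

w0: successors {w1}; [](~p | q) there: w1:T. ✓
w1: successors {w2}; [](~p | q) there: w2:F. ✗
w2: successors {w3}; [](~p | q) there: w3:F. ✗
w3: successors {w4}; [](~p | q) there: w4:F. ✗
w4: successors {w5, w6}; [](~p | q) there: w5:F, w6:F. ✗
w5: successors {w6}; [](~p | q) there: w6:F. ✗
w6: successors {w4, w7}; [](~p | q) there: w4:F, w7:T. ✗
w7: successors {w0}; [](~p | q) there: w0:T. ✓
That's 2 of 8 worlds, so 2/8 = 1/4.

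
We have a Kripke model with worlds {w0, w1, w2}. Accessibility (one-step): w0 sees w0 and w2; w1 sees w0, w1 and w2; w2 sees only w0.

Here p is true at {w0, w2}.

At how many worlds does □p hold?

w0: successors {w0, w2}; p there: w0:T, w2:T. ✓
w1: successors {w0, w1, w2}; p there: w0:T, w1:F, w2:T. ✗
w2: successors {w0}; p there: w0:T. ✓
Satisfying worlds: {w0, w2}.

2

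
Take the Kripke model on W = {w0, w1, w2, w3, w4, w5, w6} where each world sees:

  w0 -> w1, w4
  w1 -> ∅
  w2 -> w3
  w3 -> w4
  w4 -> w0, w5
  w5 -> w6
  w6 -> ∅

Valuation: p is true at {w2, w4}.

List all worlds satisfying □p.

w0: successors {w1, w4}; p there: w1:F, w4:T. ✗
w1: no successors, so □p holds vacuously. ✓
w2: successors {w3}; p there: w3:F. ✗
w3: successors {w4}; p there: w4:T. ✓
w4: successors {w0, w5}; p there: w0:F, w5:F. ✗
w5: successors {w6}; p there: w6:F. ✗
w6: no successors, so □p holds vacuously. ✓

{w1, w3, w6}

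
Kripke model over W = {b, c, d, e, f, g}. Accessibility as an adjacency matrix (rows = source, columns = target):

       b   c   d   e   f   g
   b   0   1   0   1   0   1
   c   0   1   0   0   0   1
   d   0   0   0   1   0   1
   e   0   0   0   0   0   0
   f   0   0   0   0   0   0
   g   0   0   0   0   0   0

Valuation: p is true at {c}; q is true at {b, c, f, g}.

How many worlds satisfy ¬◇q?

b: ◇q is T. ✗
c: ◇q is T. ✗
d: ◇q is T. ✗
e: ◇q is F. ✓
f: ◇q is F. ✓
g: ◇q is F. ✓
Satisfying worlds: {e, f, g}.

3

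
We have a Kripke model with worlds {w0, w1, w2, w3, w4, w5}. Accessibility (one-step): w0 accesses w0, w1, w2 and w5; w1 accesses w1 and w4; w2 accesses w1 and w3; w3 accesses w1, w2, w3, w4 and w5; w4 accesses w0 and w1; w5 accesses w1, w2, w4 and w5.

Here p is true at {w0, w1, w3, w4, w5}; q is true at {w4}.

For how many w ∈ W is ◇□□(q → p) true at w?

6

w0: successors {w0, w1, w2, w5}; □□(q → p) there: w0:T, w1:T, w2:T, w5:T. ✓
w1: successors {w1, w4}; □□(q → p) there: w1:T, w4:T. ✓
w2: successors {w1, w3}; □□(q → p) there: w1:T, w3:T. ✓
w3: successors {w1, w2, w3, w4, w5}; □□(q → p) there: w1:T, w2:T, w3:T, w4:T, w5:T. ✓
w4: successors {w0, w1}; □□(q → p) there: w0:T, w1:T. ✓
w5: successors {w1, w2, w4, w5}; □□(q → p) there: w1:T, w2:T, w4:T, w5:T. ✓
Satisfying worlds: {w0, w1, w2, w3, w4, w5}.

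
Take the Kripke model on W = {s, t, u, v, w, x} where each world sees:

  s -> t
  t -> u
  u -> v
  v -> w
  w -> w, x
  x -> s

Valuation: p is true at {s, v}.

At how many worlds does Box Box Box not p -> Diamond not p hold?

4

s: Box Box Box not p is F, Diamond not p is T. ✓
t: Box Box Box not p is T, Diamond not p is T. ✓
u: Box Box Box not p is T, Diamond not p is F. ✗
v: Box Box Box not p is F, Diamond not p is T. ✓
w: Box Box Box not p is F, Diamond not p is T. ✓
x: Box Box Box not p is T, Diamond not p is F. ✗
Satisfying worlds: {s, t, v, w}.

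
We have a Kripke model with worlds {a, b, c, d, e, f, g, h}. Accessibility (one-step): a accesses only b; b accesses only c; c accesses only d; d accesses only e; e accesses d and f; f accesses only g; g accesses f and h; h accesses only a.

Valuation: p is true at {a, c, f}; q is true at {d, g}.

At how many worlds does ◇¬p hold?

a: successors {b}; ¬p there: b:T. ✓
b: successors {c}; ¬p there: c:F. ✗
c: successors {d}; ¬p there: d:T. ✓
d: successors {e}; ¬p there: e:T. ✓
e: successors {d, f}; ¬p there: d:T, f:F. ✓
f: successors {g}; ¬p there: g:T. ✓
g: successors {f, h}; ¬p there: f:F, h:T. ✓
h: successors {a}; ¬p there: a:F. ✗
Satisfying worlds: {a, c, d, e, f, g}.

6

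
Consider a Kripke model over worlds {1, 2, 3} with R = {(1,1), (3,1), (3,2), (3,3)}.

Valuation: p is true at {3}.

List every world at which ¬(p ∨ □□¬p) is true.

∅

1: p ∨ □□¬p is T. ✗
2: p ∨ □□¬p is T. ✗
3: p ∨ □□¬p is T. ✗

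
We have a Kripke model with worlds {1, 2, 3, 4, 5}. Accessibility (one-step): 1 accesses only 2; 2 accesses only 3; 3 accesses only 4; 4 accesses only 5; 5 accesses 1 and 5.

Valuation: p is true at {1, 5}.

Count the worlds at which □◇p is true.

1: successors {2}; ◇p there: 2:F. ✗
2: successors {3}; ◇p there: 3:F. ✗
3: successors {4}; ◇p there: 4:T. ✓
4: successors {5}; ◇p there: 5:T. ✓
5: successors {1, 5}; ◇p there: 1:F, 5:T. ✗
Satisfying worlds: {3, 4}.

2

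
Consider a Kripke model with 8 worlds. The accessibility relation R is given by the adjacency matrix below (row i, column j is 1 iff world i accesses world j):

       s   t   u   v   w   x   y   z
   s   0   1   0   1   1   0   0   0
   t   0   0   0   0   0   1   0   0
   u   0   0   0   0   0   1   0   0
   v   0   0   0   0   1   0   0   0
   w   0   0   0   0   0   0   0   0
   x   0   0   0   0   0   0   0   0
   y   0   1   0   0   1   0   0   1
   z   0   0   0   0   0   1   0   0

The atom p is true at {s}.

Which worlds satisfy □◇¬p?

s: successors {t, v, w}; ◇¬p there: t:T, v:T, w:F. ✗
t: successors {x}; ◇¬p there: x:F. ✗
u: successors {x}; ◇¬p there: x:F. ✗
v: successors {w}; ◇¬p there: w:F. ✗
w: no successors, so □◇¬p holds vacuously. ✓
x: no successors, so □◇¬p holds vacuously. ✓
y: successors {t, w, z}; ◇¬p there: t:T, w:F, z:T. ✗
z: successors {x}; ◇¬p there: x:F. ✗

{w, x}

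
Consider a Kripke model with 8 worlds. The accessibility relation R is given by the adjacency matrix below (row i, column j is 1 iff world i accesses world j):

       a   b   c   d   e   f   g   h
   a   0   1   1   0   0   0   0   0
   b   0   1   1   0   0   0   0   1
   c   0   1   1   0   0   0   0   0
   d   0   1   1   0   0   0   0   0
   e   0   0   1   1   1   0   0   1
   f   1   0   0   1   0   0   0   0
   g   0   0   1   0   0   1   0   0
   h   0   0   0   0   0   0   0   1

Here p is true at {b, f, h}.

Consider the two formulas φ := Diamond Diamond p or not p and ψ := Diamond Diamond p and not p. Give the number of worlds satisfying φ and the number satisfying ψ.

8 and 5

For Diamond Diamond p or not p:
a: Diamond Diamond p is T, not p is T. ✓
b: Diamond Diamond p is T, not p is F. ✓
c: Diamond Diamond p is T, not p is T. ✓
d: Diamond Diamond p is T, not p is T. ✓
e: Diamond Diamond p is T, not p is T. ✓
f: Diamond Diamond p is T, not p is F. ✓
g: Diamond Diamond p is T, not p is T. ✓
h: Diamond Diamond p is T, not p is F. ✓
— 8 worlds.
For Diamond Diamond p and not p:
a: Diamond Diamond p is T, not p is T. ✓
b: Diamond Diamond p is T, not p is F. ✗
c: Diamond Diamond p is T, not p is T. ✓
d: Diamond Diamond p is T, not p is T. ✓
e: Diamond Diamond p is T, not p is T. ✓
f: Diamond Diamond p is T, not p is F. ✗
g: Diamond Diamond p is T, not p is T. ✓
h: Diamond Diamond p is T, not p is F. ✗
— 5 worlds.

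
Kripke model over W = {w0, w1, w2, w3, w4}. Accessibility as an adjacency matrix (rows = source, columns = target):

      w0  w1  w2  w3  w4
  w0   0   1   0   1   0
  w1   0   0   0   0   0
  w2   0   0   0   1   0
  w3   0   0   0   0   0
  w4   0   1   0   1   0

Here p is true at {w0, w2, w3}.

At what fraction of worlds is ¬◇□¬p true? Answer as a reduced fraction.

2/5

w0: ◇□¬p is T. ✗
w1: ◇□¬p is F. ✓
w2: ◇□¬p is T. ✗
w3: ◇□¬p is F. ✓
w4: ◇□¬p is T. ✗
That's 2 of 5 worlds, so 2/5.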